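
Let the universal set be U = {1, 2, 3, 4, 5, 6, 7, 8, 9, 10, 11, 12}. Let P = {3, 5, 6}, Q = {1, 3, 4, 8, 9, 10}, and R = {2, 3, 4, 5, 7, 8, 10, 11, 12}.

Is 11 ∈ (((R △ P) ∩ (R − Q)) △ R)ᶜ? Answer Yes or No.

Yes

11 ∈ R and 11 ∉ P, so 11 ∈ R △ P
11 ∈ R and 11 ∉ Q, so 11 ∈ R − Q
11 ∈ (R △ P) and 11 ∈ (R − Q), so 11 ∈ (R △ P) ∩ (R − Q)
11 ∈ ((R △ P) ∩ (R − Q)) and 11 ∈ R, so 11 ∉ ((R △ P) ∩ (R − Q)) △ R
11 ∈ (((R △ P) ∩ (R − Q)) △ R)ᶜ since 11 ∉ (((R △ P) ∩ (R − Q)) △ R)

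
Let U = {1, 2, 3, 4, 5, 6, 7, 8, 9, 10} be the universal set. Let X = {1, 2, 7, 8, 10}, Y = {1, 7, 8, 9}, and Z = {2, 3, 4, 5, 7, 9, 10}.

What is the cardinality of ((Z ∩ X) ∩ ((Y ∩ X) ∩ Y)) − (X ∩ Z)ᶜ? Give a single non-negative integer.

Z ∩ X = {2, 7, 10}
Y ∩ X = {1, 7, 8}
(Y ∩ X) ∩ Y = {1, 7, 8}
(Z ∩ X) ∩ ((Y ∩ X) ∩ Y) = {7}
X ∩ Z = {2, 7, 10}
(X ∩ Z)ᶜ = {1, 3, 4, 5, 6, 8, 9}
((Z ∩ X) ∩ ((Y ∩ X) ∩ Y)) − (X ∩ Z)ᶜ = {7}
|((Z ∩ X) ∩ ((Y ∩ X) ∩ Y)) − (X ∩ Z)ᶜ| = 1

1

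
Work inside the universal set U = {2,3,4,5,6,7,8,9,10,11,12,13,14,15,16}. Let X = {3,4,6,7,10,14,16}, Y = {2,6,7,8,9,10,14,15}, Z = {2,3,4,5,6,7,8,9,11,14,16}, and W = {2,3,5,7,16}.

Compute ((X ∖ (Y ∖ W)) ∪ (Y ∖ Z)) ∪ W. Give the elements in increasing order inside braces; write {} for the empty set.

Y ∖ W = {6,8,9,10,14,15}
X ∖ (Y ∖ W) = {3,4,7,16}
Y ∖ Z = {10,15}
(X ∖ (Y ∖ W)) ∪ (Y ∖ Z) = {3,4,7,10,15,16}
((X ∖ (Y ∖ W)) ∪ (Y ∖ Z)) ∪ W = {2,3,4,5,7,10,15,16}

{2,3,4,5,7,10,15,16}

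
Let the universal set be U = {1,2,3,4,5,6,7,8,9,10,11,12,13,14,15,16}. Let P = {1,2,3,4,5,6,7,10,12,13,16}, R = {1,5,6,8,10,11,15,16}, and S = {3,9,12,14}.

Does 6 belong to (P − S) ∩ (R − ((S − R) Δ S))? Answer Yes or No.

Yes

6 ∈ P and 6 ∉ S, so 6 ∈ P − S
6 ∉ S and 6 ∈ R, so 6 ∉ S − R
6 ∉ (S − R) and 6 ∉ S, so 6 ∉ (S − R) Δ S
6 ∈ R and 6 ∉ ((S − R) Δ S), so 6 ∈ R − ((S − R) Δ S)
6 ∈ (P − S) and 6 ∈ (R − ((S − R) Δ S)), so 6 ∈ (P − S) ∩ (R − ((S − R) Δ S))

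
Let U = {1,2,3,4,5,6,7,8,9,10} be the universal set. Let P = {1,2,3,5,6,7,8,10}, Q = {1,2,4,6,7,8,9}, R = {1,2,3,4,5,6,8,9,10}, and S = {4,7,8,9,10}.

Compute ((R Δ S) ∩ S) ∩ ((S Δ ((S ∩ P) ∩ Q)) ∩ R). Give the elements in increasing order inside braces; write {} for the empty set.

{}

R Δ S = {1,2,3,5,6,7}
(R Δ S) ∩ S = {7}
S ∩ P = {7,8,10}
(S ∩ P) ∩ Q = {7,8}
S Δ ((S ∩ P) ∩ Q) = {4,9,10}
(S Δ ((S ∩ P) ∩ Q)) ∩ R = {4,9,10}
((R Δ S) ∩ S) ∩ ((S Δ ((S ∩ P) ∩ Q)) ∩ R) = {}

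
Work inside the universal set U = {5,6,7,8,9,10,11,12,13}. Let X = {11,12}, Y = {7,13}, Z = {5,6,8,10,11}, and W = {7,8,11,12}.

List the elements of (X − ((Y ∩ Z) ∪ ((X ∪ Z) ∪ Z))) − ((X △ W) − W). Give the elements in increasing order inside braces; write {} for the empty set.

{}

Y ∩ Z = {}
X ∪ Z = {5,6,8,10,11,12}
(X ∪ Z) ∪ Z = {5,6,8,10,11,12}
(Y ∩ Z) ∪ ((X ∪ Z) ∪ Z) = {5,6,8,10,11,12}
X − ((Y ∩ Z) ∪ ((X ∪ Z) ∪ Z)) = {}
X △ W = {7,8}
(X △ W) − W = {}
(X − ((Y ∩ Z) ∪ ((X ∪ Z) ∪ Z))) − ((X △ W) − W) = {}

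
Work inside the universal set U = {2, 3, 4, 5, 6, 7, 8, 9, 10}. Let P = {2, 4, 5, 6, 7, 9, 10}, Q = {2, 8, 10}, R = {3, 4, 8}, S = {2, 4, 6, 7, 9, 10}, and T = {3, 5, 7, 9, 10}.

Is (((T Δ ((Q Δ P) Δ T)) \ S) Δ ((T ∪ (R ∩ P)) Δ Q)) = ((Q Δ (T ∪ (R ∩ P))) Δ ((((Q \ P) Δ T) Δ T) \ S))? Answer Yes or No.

Q Δ P = {4, 5, 6, 7, 8, 9}
(Q Δ P) Δ T = {3, 4, 6, 8, 10}
T Δ ((Q Δ P) Δ T) = {4, 5, 6, 7, 8, 9}
(T Δ ((Q Δ P) Δ T)) \ S = {5, 8}
R ∩ P = {4}
T ∪ (R ∩ P) = {3, 4, 5, 7, 9, 10}
(T ∪ (R ∩ P)) Δ Q = {2, 3, 4, 5, 7, 8, 9}
((T Δ ((Q Δ P) Δ T)) \ S) Δ ((T ∪ (R ∩ P)) Δ Q) = {2, 3, 4, 7, 9}
Q Δ (T ∪ (R ∩ P)) = {2, 3, 4, 5, 7, 8, 9}
Q \ P = {8}
(Q \ P) Δ T = {3, 5, 7, 8, 9, 10}
((Q \ P) Δ T) Δ T = {8}
(((Q \ P) Δ T) Δ T) \ S = {8}
(Q Δ (T ∪ (R ∩ P))) Δ ((((Q \ P) Δ T) Δ T) \ S) = {2, 3, 4, 5, 7, 9}
5 ∈ (Q Δ (T ∪ (R ∩ P))) Δ ((((Q \ P) Δ T) Δ T) \ S) but 5 ∉ ((T Δ ((Q Δ P) Δ T)) \ S) Δ ((T ∪ (R ∩ P)) Δ Q), so they differ.

No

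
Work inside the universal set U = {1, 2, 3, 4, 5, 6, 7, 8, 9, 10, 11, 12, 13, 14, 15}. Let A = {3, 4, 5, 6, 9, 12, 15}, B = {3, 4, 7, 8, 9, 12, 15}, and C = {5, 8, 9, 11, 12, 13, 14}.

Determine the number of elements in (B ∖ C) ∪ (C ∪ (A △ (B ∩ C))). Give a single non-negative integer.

B ∖ C = {3, 4, 7, 15}
B ∩ C = {8, 9, 12}
A △ (B ∩ C) = {3, 4, 5, 6, 8, 15}
C ∪ (A △ (B ∩ C)) = {3, 4, 5, 6, 8, 9, 11, 12, 13, 14, 15}
(B ∖ C) ∪ (C ∪ (A △ (B ∩ C))) = {3, 4, 5, 6, 7, 8, 9, 11, 12, 13, 14, 15}
|(B ∖ C) ∪ (C ∪ (A △ (B ∩ C)))| = 12

12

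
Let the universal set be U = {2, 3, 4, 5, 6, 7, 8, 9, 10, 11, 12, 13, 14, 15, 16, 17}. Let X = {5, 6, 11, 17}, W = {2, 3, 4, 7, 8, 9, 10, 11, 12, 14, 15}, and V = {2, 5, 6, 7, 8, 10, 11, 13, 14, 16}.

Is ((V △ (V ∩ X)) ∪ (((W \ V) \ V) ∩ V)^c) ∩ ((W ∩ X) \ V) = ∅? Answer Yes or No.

Yes

V ∩ X = {5, 6, 11}
V △ (V ∩ X) = {2, 7, 8, 10, 13, 14, 16}
W \ V = {3, 4, 9, 12, 15}
(W \ V) \ V = {3, 4, 9, 12, 15}
((W \ V) \ V) ∩ V = {}
(((W \ V) \ V) ∩ V)^c = {2, 3, 4, 5, 6, 7, 8, 9, 10, 11, 12, 13, 14, 15, 16, 17}
(V △ (V ∩ X)) ∪ (((W \ V) \ V) ∩ V)^c = {2, 3, 4, 5, 6, 7, 8, 9, 10, 11, 12, 13, 14, 15, 16, 17}
W ∩ X = {11}
(W ∩ X) \ V = {}
{2, 3, 4, 5, 6, 7, 8, 9, 10, 11, 12, 13, 14, 15, 16, 17} and {} share no elements.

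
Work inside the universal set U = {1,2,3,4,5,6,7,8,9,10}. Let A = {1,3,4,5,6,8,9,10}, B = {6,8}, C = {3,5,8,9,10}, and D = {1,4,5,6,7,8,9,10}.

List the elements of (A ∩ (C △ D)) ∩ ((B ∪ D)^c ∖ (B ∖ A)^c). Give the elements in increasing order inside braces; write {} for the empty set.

{}

C △ D = {1,3,4,6,7}
A ∩ (C △ D) = {1,3,4,6}
B ∪ D = {1,4,5,6,7,8,9,10}
(B ∪ D)^c = {2,3}
B ∖ A = {}
(B ∖ A)^c = {1,2,3,4,5,6,7,8,9,10}
(B ∪ D)^c ∖ (B ∖ A)^c = {}
(A ∩ (C △ D)) ∩ ((B ∪ D)^c ∖ (B ∖ A)^c) = {}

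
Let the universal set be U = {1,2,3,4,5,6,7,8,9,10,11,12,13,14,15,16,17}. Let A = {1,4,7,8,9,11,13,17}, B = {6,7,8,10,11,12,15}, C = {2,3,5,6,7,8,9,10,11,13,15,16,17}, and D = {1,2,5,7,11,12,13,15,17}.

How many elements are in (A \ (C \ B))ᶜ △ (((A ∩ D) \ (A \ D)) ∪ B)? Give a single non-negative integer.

10

C \ B = {2,3,5,9,13,16,17}
A \ (C \ B) = {1,4,7,8,11}
(A \ (C \ B))ᶜ = {2,3,5,6,9,10,12,13,14,15,16,17}
A ∩ D = {1,7,11,13,17}
A \ D = {4,8,9}
(A ∩ D) \ (A \ D) = {1,7,11,13,17}
((A ∩ D) \ (A \ D)) ∪ B = {1,6,7,8,10,11,12,13,15,17}
(A \ (C \ B))ᶜ △ (((A ∩ D) \ (A \ D)) ∪ B) = {1,2,3,5,7,8,9,11,14,16}
|(A \ (C \ B))ᶜ △ (((A ∩ D) \ (A \ D)) ∪ B)| = 10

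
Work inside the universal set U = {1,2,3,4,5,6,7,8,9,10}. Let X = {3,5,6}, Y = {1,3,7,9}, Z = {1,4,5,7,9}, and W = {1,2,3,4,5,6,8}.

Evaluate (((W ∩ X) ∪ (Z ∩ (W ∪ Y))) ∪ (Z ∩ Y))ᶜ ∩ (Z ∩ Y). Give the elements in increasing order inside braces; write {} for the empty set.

W ∩ X = {3,5,6}
W ∪ Y = {1,2,3,4,5,6,7,8,9}
Z ∩ (W ∪ Y) = {1,4,5,7,9}
(W ∩ X) ∪ (Z ∩ (W ∪ Y)) = {1,3,4,5,6,7,9}
Z ∩ Y = {1,7,9}
((W ∩ X) ∪ (Z ∩ (W ∪ Y))) ∪ (Z ∩ Y) = {1,3,4,5,6,7,9}
(((W ∩ X) ∪ (Z ∩ (W ∪ Y))) ∪ (Z ∩ Y))ᶜ = {2,8,10}
(((W ∩ X) ∪ (Z ∩ (W ∪ Y))) ∪ (Z ∩ Y))ᶜ ∩ (Z ∩ Y) = {}

{}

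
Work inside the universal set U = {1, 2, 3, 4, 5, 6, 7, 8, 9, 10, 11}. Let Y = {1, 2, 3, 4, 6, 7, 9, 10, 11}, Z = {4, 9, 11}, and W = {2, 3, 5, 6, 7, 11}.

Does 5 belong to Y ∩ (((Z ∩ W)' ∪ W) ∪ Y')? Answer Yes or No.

5 ∉ Z and 5 ∈ W, so 5 ∉ Z ∩ W
5 ∈ (Z ∩ W)' since 5 ∉ (Z ∩ W)
5 ∈ (Z ∩ W)' and 5 ∈ W, so 5 ∈ (Z ∩ W)' ∪ W
5 ∉ Y, so 5 ∈ Y'
5 ∈ ((Z ∩ W)' ∪ W) and 5 ∈ Y', so 5 ∈ ((Z ∩ W)' ∪ W) ∪ Y'
5 ∉ Y and 5 ∈ (((Z ∩ W)' ∪ W) ∪ Y'), so 5 ∉ Y ∩ (((Z ∩ W)' ∪ W) ∪ Y')

No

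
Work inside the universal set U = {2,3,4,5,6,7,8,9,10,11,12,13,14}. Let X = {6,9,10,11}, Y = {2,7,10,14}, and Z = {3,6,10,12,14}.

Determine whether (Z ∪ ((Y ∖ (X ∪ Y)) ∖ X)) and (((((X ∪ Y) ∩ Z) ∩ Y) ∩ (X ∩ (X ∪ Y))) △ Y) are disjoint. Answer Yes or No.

X ∪ Y = {2,6,7,9,10,11,14}
Y ∖ (X ∪ Y) = {}
(Y ∖ (X ∪ Y)) ∖ X = {}
Z ∪ ((Y ∖ (X ∪ Y)) ∖ X) = {3,6,10,12,14}
(X ∪ Y) ∩ Z = {6,10,14}
((X ∪ Y) ∩ Z) ∩ Y = {10,14}
X ∩ (X ∪ Y) = {6,9,10,11}
(((X ∪ Y) ∩ Z) ∩ Y) ∩ (X ∩ (X ∪ Y)) = {10}
((((X ∪ Y) ∩ Z) ∩ Y) ∩ (X ∩ (X ∪ Y))) △ Y = {2,7,14}
14 lies in both, so they are not disjoint.

No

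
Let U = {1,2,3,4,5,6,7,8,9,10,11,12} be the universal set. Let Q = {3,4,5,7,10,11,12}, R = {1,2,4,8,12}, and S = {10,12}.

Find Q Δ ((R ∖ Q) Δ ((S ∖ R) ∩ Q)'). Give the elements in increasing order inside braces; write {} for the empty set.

{6,9,10}

R ∖ Q = {1,2,8}
S ∖ R = {10}
(S ∖ R) ∩ Q = {10}
((S ∖ R) ∩ Q)' = {1,2,3,4,5,6,7,8,9,11,12}
(R ∖ Q) Δ ((S ∖ R) ∩ Q)' = {3,4,5,6,7,9,11,12}
Q Δ ((R ∖ Q) Δ ((S ∖ R) ∩ Q)') = {6,9,10}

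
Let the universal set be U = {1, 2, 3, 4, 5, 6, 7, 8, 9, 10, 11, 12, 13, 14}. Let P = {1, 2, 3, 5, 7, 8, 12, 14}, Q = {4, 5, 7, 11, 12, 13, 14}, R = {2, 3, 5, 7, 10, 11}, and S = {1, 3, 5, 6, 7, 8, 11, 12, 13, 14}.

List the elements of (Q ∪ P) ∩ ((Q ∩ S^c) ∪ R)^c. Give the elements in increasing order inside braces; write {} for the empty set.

Q ∪ P = {1, 2, 3, 4, 5, 7, 8, 11, 12, 13, 14}
S^c = {2, 4, 9, 10}
Q ∩ S^c = {4}
(Q ∩ S^c) ∪ R = {2, 3, 4, 5, 7, 10, 11}
((Q ∩ S^c) ∪ R)^c = {1, 6, 8, 9, 12, 13, 14}
(Q ∪ P) ∩ ((Q ∩ S^c) ∪ R)^c = {1, 8, 12, 13, 14}

{1, 8, 12, 13, 14}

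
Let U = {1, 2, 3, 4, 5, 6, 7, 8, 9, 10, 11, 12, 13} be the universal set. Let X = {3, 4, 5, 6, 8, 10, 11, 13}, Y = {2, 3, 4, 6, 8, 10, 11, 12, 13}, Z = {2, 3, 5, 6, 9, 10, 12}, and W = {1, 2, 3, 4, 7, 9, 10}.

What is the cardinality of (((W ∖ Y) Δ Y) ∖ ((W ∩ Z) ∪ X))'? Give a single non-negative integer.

10

W ∖ Y = {1, 7, 9}
(W ∖ Y) Δ Y = {1, 2, 3, 4, 6, 7, 8, 9, 10, 11, 12, 13}
W ∩ Z = {2, 3, 9, 10}
(W ∩ Z) ∪ X = {2, 3, 4, 5, 6, 8, 9, 10, 11, 13}
((W ∖ Y) Δ Y) ∖ ((W ∩ Z) ∪ X) = {1, 7, 12}
(((W ∖ Y) Δ Y) ∖ ((W ∩ Z) ∪ X))' = {2, 3, 4, 5, 6, 8, 9, 10, 11, 13}
|(((W ∖ Y) Δ Y) ∖ ((W ∩ Z) ∪ X))'| = 10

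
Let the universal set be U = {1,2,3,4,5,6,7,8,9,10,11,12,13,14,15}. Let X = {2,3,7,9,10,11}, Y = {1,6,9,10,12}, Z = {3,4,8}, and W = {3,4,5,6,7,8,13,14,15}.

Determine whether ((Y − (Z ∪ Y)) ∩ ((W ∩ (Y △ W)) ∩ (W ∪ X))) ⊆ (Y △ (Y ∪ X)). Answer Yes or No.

Yes

Z ∪ Y = {1,3,4,6,8,9,10,12}
Y − (Z ∪ Y) = {}
Y △ W = {1,3,4,5,7,8,9,10,12,13,14,15}
W ∩ (Y △ W) = {3,4,5,7,8,13,14,15}
W ∪ X = {2,3,4,5,6,7,8,9,10,11,13,14,15}
(W ∩ (Y △ W)) ∩ (W ∪ X) = {3,4,5,7,8,13,14,15}
(Y − (Z ∪ Y)) ∩ ((W ∩ (Y △ W)) ∩ (W ∪ X)) = {}
Y ∪ X = {1,2,3,6,7,9,10,11,12}
Y △ (Y ∪ X) = {2,3,7,11}
Every element of {} is in {2,3,7,11}, so (Y − (Z ∪ Y)) ∩ ((W ∩ (Y △ W)) ∩ (W ∪ X)) ⊆ Y △ (Y ∪ X).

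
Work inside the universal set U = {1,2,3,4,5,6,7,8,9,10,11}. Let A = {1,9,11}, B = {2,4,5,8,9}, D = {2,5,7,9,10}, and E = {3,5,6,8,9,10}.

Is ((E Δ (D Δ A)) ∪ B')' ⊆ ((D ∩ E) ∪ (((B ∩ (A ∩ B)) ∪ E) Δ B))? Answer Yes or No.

Yes

D Δ A = {1,2,5,7,10,11}
E Δ (D Δ A) = {1,2,3,6,7,8,9,11}
B' = {1,3,6,7,10,11}
(E Δ (D Δ A)) ∪ B' = {1,2,3,6,7,8,9,10,11}
((E Δ (D Δ A)) ∪ B')' = {4,5}
D ∩ E = {5,9,10}
A ∩ B = {9}
B ∩ (A ∩ B) = {9}
(B ∩ (A ∩ B)) ∪ E = {3,5,6,8,9,10}
((B ∩ (A ∩ B)) ∪ E) Δ B = {2,3,4,6,10}
(D ∩ E) ∪ (((B ∩ (A ∩ B)) ∪ E) Δ B) = {2,3,4,5,6,9,10}
Every element of {4,5} is in {2,3,4,5,6,9,10}, so ((E Δ (D Δ A)) ∪ B')' ⊆ (D ∩ E) ∪ (((B ∩ (A ∩ B)) ∪ E) Δ B).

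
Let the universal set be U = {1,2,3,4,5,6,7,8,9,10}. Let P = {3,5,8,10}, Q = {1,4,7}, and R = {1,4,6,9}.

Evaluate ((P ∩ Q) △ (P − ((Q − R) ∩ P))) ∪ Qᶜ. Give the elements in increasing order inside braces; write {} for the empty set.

{2,3,5,6,8,9,10}

P ∩ Q = {}
Q − R = {7}
(Q − R) ∩ P = {}
P − ((Q − R) ∩ P) = {3,5,8,10}
(P ∩ Q) △ (P − ((Q − R) ∩ P)) = {3,5,8,10}
Qᶜ = {2,3,5,6,8,9,10}
((P ∩ Q) △ (P − ((Q − R) ∩ P))) ∪ Qᶜ = {2,3,5,6,8,9,10}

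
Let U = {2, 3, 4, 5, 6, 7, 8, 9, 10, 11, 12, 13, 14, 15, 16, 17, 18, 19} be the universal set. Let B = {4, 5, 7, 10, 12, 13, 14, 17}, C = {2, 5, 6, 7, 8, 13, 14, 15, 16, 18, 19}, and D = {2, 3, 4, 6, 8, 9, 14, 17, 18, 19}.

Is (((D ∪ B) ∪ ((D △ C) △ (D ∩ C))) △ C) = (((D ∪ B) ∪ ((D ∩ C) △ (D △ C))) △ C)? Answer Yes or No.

D ∪ B = {2, 3, 4, 5, 6, 7, 8, 9, 10, 12, 13, 14, 17, 18, 19}
D △ C = {3, 4, 5, 7, 9, 13, 15, 16, 17}
D ∩ C = {2, 6, 8, 14, 18, 19}
(D △ C) △ (D ∩ C) = {2, 3, 4, 5, 6, 7, 8, 9, 13, 14, 15, 16, 17, 18, 19}
(D ∪ B) ∪ ((D △ C) △ (D ∩ C)) = {2, 3, 4, 5, 6, 7, 8, 9, 10, 12, 13, 14, 15, 16, 17, 18, 19}
((D ∪ B) ∪ ((D △ C) △ (D ∩ C))) △ C = {3, 4, 9, 10, 12, 17}
(D ∩ C) △ (D △ C) = {2, 3, 4, 5, 6, 7, 8, 9, 13, 14, 15, 16, 17, 18, 19}
(D ∪ B) ∪ ((D ∩ C) △ (D △ C)) = {2, 3, 4, 5, 6, 7, 8, 9, 10, 12, 13, 14, 15, 16, 17, 18, 19}
((D ∪ B) ∪ ((D ∩ C) △ (D △ C))) △ C = {3, 4, 9, 10, 12, 17}
Both equal {3, 4, 9, 10, 12, 17}, so ((D ∪ B) ∪ ((D △ C) △ (D ∩ C))) △ C = ((D ∪ B) ∪ ((D ∩ C) △ (D △ C))) △ C.

Yes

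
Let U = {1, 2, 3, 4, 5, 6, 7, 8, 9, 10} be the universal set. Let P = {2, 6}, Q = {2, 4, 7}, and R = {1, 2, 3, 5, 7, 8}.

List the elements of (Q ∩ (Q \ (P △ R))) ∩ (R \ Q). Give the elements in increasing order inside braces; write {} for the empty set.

P △ R = {1, 3, 5, 6, 7, 8}
Q \ (P △ R) = {2, 4}
Q ∩ (Q \ (P △ R)) = {2, 4}
R \ Q = {1, 3, 5, 8}
(Q ∩ (Q \ (P △ R))) ∩ (R \ Q) = {}

{}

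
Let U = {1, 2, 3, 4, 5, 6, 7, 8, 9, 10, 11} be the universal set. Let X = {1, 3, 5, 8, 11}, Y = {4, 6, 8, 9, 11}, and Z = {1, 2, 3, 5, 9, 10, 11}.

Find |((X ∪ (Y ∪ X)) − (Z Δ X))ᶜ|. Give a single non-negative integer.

5

Y ∪ X = {1, 3, 4, 5, 6, 8, 9, 11}
X ∪ (Y ∪ X) = {1, 3, 4, 5, 6, 8, 9, 11}
Z Δ X = {2, 8, 9, 10}
(X ∪ (Y ∪ X)) − (Z Δ X) = {1, 3, 4, 5, 6, 11}
((X ∪ (Y ∪ X)) − (Z Δ X))ᶜ = {2, 7, 8, 9, 10}
|((X ∪ (Y ∪ X)) − (Z Δ X))ᶜ| = 5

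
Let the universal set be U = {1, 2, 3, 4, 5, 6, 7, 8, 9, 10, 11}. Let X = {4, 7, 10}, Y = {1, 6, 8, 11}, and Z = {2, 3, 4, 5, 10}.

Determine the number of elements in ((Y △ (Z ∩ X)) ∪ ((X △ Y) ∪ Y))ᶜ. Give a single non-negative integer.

Z ∩ X = {4, 10}
Y △ (Z ∩ X) = {1, 4, 6, 8, 10, 11}
X △ Y = {1, 4, 6, 7, 8, 10, 11}
(X △ Y) ∪ Y = {1, 4, 6, 7, 8, 10, 11}
(Y △ (Z ∩ X)) ∪ ((X △ Y) ∪ Y) = {1, 4, 6, 7, 8, 10, 11}
((Y △ (Z ∩ X)) ∪ ((X △ Y) ∪ Y))ᶜ = {2, 3, 5, 9}
|((Y △ (Z ∩ X)) ∪ ((X △ Y) ∪ Y))ᶜ| = 4

4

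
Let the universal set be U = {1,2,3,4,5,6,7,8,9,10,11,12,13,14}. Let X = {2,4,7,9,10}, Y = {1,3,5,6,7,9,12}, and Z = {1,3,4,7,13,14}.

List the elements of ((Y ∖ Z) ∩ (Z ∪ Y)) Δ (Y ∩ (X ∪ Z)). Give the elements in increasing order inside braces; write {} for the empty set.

Y ∖ Z = {5,6,9,12}
Z ∪ Y = {1,3,4,5,6,7,9,12,13,14}
(Y ∖ Z) ∩ (Z ∪ Y) = {5,6,9,12}
X ∪ Z = {1,2,3,4,7,9,10,13,14}
Y ∩ (X ∪ Z) = {1,3,7,9}
((Y ∖ Z) ∩ (Z ∪ Y)) Δ (Y ∩ (X ∪ Z)) = {1,3,5,6,7,12}

{1,3,5,6,7,12}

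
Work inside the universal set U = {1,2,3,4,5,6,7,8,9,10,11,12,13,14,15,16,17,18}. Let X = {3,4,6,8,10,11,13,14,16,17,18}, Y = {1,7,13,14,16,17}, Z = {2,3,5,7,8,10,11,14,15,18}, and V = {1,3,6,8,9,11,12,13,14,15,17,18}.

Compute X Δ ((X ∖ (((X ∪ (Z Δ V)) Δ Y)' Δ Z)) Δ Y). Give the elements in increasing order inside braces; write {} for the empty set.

Z Δ V = {1,2,5,6,7,9,10,12,13,17}
X ∪ (Z Δ V) = {1,2,3,4,5,6,7,8,9,10,11,12,13,14,16,17,18}
(X ∪ (Z Δ V)) Δ Y = {2,3,4,5,6,8,9,10,11,12,18}
((X ∪ (Z Δ V)) Δ Y)' = {1,7,13,14,15,16,17}
((X ∪ (Z Δ V)) Δ Y)' Δ Z = {1,2,3,5,8,10,11,13,16,17,18}
X ∖ (((X ∪ (Z Δ V)) Δ Y)' Δ Z) = {4,6,14}
(X ∖ (((X ∪ (Z Δ V)) Δ Y)' Δ Z)) Δ Y = {1,4,6,7,13,16,17}
X Δ ((X ∖ (((X ∪ (Z Δ V)) Δ Y)' Δ Z)) Δ Y) = {1,3,7,8,10,11,14,18}

{1,3,7,8,10,11,14,18}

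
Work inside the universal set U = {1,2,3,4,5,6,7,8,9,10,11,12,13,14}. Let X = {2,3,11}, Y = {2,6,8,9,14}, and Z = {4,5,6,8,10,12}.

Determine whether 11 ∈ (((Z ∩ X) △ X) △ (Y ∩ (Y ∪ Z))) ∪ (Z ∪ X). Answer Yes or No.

11 ∉ Z and 11 ∈ X, so 11 ∉ Z ∩ X
11 ∉ (Z ∩ X) and 11 ∈ X, so 11 ∈ (Z ∩ X) △ X
11 ∉ Y and 11 ∉ Z, so 11 ∉ Y ∪ Z
11 ∉ Y and 11 ∉ (Y ∪ Z), so 11 ∉ Y ∩ (Y ∪ Z)
11 ∈ ((Z ∩ X) △ X) and 11 ∉ (Y ∩ (Y ∪ Z)), so 11 ∈ ((Z ∩ X) △ X) △ (Y ∩ (Y ∪ Z))
11 ∉ Z and 11 ∈ X, so 11 ∈ Z ∪ X
11 ∈ (((Z ∩ X) △ X) △ (Y ∩ (Y ∪ Z))) and 11 ∈ (Z ∪ X), so 11 ∈ (((Z ∩ X) △ X) △ (Y ∩ (Y ∪ Z))) ∪ (Z ∪ X)

Yes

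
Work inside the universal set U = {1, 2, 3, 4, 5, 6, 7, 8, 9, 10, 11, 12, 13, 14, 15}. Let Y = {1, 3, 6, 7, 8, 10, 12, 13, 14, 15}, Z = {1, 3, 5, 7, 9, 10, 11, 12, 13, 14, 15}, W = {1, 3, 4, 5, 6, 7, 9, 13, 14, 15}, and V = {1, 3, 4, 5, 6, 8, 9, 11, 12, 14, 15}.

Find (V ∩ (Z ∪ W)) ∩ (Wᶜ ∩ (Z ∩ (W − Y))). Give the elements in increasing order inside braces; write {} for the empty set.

{}

Z ∪ W = {1, 3, 4, 5, 6, 7, 9, 10, 11, 12, 13, 14, 15}
V ∩ (Z ∪ W) = {1, 3, 4, 5, 6, 9, 11, 12, 14, 15}
Wᶜ = {2, 8, 10, 11, 12}
W − Y = {4, 5, 9}
Z ∩ (W − Y) = {5, 9}
Wᶜ ∩ (Z ∩ (W − Y)) = {}
(V ∩ (Z ∪ W)) ∩ (Wᶜ ∩ (Z ∩ (W − Y))) = {}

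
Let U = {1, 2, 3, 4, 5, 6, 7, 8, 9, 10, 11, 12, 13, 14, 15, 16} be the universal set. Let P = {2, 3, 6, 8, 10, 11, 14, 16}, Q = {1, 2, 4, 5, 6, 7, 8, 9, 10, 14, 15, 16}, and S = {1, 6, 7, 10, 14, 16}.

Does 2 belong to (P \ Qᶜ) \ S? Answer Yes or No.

2 ∈ Q, so 2 ∉ Qᶜ
2 ∈ P and 2 ∉ Qᶜ, so 2 ∈ P \ Qᶜ
2 ∈ (P \ Qᶜ) and 2 ∉ S, so 2 ∈ (P \ Qᶜ) \ S

Yes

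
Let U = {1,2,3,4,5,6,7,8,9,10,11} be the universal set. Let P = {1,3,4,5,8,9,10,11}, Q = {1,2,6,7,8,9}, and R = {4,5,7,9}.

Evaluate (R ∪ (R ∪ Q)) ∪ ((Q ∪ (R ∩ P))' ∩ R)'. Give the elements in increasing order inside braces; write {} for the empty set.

R ∪ Q = {1,2,4,5,6,7,8,9}
R ∪ (R ∪ Q) = {1,2,4,5,6,7,8,9}
R ∩ P = {4,5,9}
Q ∪ (R ∩ P) = {1,2,4,5,6,7,8,9}
(Q ∪ (R ∩ P))' = {3,10,11}
(Q ∪ (R ∩ P))' ∩ R = {}
((Q ∪ (R ∩ P))' ∩ R)' = {1,2,3,4,5,6,7,8,9,10,11}
(R ∪ (R ∪ Q)) ∪ ((Q ∪ (R ∩ P))' ∩ R)' = {1,2,3,4,5,6,7,8,9,10,11}

{1,2,3,4,5,6,7,8,9,10,11}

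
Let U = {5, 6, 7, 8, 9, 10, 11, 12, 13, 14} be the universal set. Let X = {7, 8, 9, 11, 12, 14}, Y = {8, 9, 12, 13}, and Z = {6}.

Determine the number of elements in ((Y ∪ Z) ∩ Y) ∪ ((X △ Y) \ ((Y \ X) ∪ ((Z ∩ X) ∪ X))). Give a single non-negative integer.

Y ∪ Z = {6, 8, 9, 12, 13}
(Y ∪ Z) ∩ Y = {8, 9, 12, 13}
X △ Y = {7, 11, 13, 14}
Y \ X = {13}
Z ∩ X = {}
(Z ∩ X) ∪ X = {7, 8, 9, 11, 12, 14}
(Y \ X) ∪ ((Z ∩ X) ∪ X) = {7, 8, 9, 11, 12, 13, 14}
(X △ Y) \ ((Y \ X) ∪ ((Z ∩ X) ∪ X)) = {}
((Y ∪ Z) ∩ Y) ∪ ((X △ Y) \ ((Y \ X) ∪ ((Z ∩ X) ∪ X))) = {8, 9, 12, 13}
|((Y ∪ Z) ∩ Y) ∪ ((X △ Y) \ ((Y \ X) ∪ ((Z ∩ X) ∪ X)))| = 4

4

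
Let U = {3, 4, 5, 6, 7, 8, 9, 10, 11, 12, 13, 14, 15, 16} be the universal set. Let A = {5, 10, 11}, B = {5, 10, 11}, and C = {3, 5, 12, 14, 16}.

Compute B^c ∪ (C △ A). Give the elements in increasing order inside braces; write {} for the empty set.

{3, 4, 6, 7, 8, 9, 10, 11, 12, 13, 14, 15, 16}

B^c = {3, 4, 6, 7, 8, 9, 12, 13, 14, 15, 16}
C △ A = {3, 10, 11, 12, 14, 16}
B^c ∪ (C △ A) = {3, 4, 6, 7, 8, 9, 10, 11, 12, 13, 14, 15, 16}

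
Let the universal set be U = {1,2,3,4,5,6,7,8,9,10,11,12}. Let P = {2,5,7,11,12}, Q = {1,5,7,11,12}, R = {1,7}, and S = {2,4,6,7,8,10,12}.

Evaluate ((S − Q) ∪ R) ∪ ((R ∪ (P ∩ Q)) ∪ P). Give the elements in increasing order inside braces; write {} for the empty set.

{1,2,4,5,6,7,8,10,11,12}

S − Q = {2,4,6,8,10}
(S − Q) ∪ R = {1,2,4,6,7,8,10}
P ∩ Q = {5,7,11,12}
R ∪ (P ∩ Q) = {1,5,7,11,12}
(R ∪ (P ∩ Q)) ∪ P = {1,2,5,7,11,12}
((S − Q) ∪ R) ∪ ((R ∪ (P ∩ Q)) ∪ P) = {1,2,4,5,6,7,8,10,11,12}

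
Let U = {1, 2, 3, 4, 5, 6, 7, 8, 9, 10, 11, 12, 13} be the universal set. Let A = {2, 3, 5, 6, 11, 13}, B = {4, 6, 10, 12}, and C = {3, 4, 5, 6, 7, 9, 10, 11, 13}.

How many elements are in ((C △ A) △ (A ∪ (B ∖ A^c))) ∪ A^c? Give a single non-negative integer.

12

C △ A = {2, 4, 7, 9, 10}
A^c = {1, 4, 7, 8, 9, 10, 12}
B ∖ A^c = {6}
A ∪ (B ∖ A^c) = {2, 3, 5, 6, 11, 13}
(C △ A) △ (A ∪ (B ∖ A^c)) = {3, 4, 5, 6, 7, 9, 10, 11, 13}
((C △ A) △ (A ∪ (B ∖ A^c))) ∪ A^c = {1, 3, 4, 5, 6, 7, 8, 9, 10, 11, 12, 13}
|((C △ A) △ (A ∪ (B ∖ A^c))) ∪ A^c| = 12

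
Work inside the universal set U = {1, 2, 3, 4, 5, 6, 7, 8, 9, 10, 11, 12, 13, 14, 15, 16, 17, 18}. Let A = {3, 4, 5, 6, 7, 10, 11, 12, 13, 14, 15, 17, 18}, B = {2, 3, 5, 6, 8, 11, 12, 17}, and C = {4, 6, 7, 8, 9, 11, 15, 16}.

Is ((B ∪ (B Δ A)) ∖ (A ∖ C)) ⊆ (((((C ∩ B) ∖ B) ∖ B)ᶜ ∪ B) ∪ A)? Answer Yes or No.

Yes

B Δ A = {2, 4, 7, 8, 10, 13, 14, 15, 18}
B ∪ (B Δ A) = {2, 3, 4, 5, 6, 7, 8, 10, 11, 12, 13, 14, 15, 17, 18}
A ∖ C = {3, 5, 10, 12, 13, 14, 17, 18}
(B ∪ (B Δ A)) ∖ (A ∖ C) = {2, 4, 6, 7, 8, 11, 15}
C ∩ B = {6, 8, 11}
(C ∩ B) ∖ B = {}
((C ∩ B) ∖ B) ∖ B = {}
(((C ∩ B) ∖ B) ∖ B)ᶜ = {1, 2, 3, 4, 5, 6, 7, 8, 9, 10, 11, 12, 13, 14, 15, 16, 17, 18}
(((C ∩ B) ∖ B) ∖ B)ᶜ ∪ B = {1, 2, 3, 4, 5, 6, 7, 8, 9, 10, 11, 12, 13, 14, 15, 16, 17, 18}
((((C ∩ B) ∖ B) ∖ B)ᶜ ∪ B) ∪ A = {1, 2, 3, 4, 5, 6, 7, 8, 9, 10, 11, 12, 13, 14, 15, 16, 17, 18}
Every element of {2, 4, 6, 7, 8, 11, 15} is in {1, 2, 3, 4, 5, 6, 7, 8, 9, 10, 11, 12, 13, 14, 15, 16, 17, 18}, so (B ∪ (B Δ A)) ∖ (A ∖ C) ⊆ ((((C ∩ B) ∖ B) ∖ B)ᶜ ∪ B) ∪ A.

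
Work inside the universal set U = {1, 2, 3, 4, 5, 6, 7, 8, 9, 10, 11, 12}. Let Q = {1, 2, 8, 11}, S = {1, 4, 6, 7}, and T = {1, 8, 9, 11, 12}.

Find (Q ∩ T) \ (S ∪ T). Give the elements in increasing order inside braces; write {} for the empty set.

{}

Q ∩ T = {1, 8, 11}
S ∪ T = {1, 4, 6, 7, 8, 9, 11, 12}
(Q ∩ T) \ (S ∪ T) = {}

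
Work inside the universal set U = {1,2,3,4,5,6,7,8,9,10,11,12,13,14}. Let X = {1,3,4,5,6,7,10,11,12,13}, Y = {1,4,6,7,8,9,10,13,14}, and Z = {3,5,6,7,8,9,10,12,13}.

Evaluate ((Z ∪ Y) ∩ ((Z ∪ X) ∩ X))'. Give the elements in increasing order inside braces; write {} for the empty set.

{2,8,9,11,14}

Z ∪ Y = {1,3,4,5,6,7,8,9,10,12,13,14}
Z ∪ X = {1,3,4,5,6,7,8,9,10,11,12,13}
(Z ∪ X) ∩ X = {1,3,4,5,6,7,10,11,12,13}
(Z ∪ Y) ∩ ((Z ∪ X) ∩ X) = {1,3,4,5,6,7,10,12,13}
((Z ∪ Y) ∩ ((Z ∪ X) ∩ X))' = {2,8,9,11,14}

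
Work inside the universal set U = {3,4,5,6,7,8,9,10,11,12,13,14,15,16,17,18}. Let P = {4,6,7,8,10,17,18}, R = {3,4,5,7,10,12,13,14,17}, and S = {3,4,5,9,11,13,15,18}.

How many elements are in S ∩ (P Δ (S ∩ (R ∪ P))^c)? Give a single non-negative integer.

R ∪ P = {3,4,5,6,7,8,10,12,13,14,17,18}
S ∩ (R ∪ P) = {3,4,5,13,18}
(S ∩ (R ∪ P))^c = {6,7,8,9,10,11,12,14,15,16,17}
P Δ (S ∩ (R ∪ P))^c = {4,9,11,12,14,15,16,18}
S ∩ (P Δ (S ∩ (R ∪ P))^c) = {4,9,11,15,18}
|S ∩ (P Δ (S ∩ (R ∪ P))^c)| = 5

5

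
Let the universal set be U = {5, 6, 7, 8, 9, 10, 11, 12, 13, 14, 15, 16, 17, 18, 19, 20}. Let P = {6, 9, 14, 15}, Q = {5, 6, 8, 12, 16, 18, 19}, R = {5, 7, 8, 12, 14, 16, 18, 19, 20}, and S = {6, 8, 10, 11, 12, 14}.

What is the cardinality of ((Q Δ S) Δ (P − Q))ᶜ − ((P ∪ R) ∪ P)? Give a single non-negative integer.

Q Δ S = {5, 10, 11, 14, 16, 18, 19}
P − Q = {9, 14, 15}
(Q Δ S) Δ (P − Q) = {5, 9, 10, 11, 15, 16, 18, 19}
((Q Δ S) Δ (P − Q))ᶜ = {6, 7, 8, 12, 13, 14, 17, 20}
P ∪ R = {5, 6, 7, 8, 9, 12, 14, 15, 16, 18, 19, 20}
(P ∪ R) ∪ P = {5, 6, 7, 8, 9, 12, 14, 15, 16, 18, 19, 20}
((Q Δ S) Δ (P − Q))ᶜ − ((P ∪ R) ∪ P) = {13, 17}
|((Q Δ S) Δ (P − Q))ᶜ − ((P ∪ R) ∪ P)| = 2

2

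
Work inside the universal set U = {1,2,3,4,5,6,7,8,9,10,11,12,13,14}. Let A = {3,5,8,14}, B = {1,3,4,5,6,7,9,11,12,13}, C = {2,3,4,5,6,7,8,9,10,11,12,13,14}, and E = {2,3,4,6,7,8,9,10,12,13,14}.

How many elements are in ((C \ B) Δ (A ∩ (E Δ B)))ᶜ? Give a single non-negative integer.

C \ B = {2,8,10,14}
E Δ B = {1,2,5,8,10,11,14}
A ∩ (E Δ B) = {5,8,14}
(C \ B) Δ (A ∩ (E Δ B)) = {2,5,10}
((C \ B) Δ (A ∩ (E Δ B)))ᶜ = {1,3,4,6,7,8,9,11,12,13,14}
|((C \ B) Δ (A ∩ (E Δ B)))ᶜ| = 11

11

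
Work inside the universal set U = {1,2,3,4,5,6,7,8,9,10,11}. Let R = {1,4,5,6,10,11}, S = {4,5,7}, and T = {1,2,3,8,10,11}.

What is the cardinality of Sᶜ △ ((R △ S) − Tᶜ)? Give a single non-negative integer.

Sᶜ = {1,2,3,6,8,9,10,11}
R △ S = {1,6,7,10,11}
Tᶜ = {4,5,6,7,9}
(R △ S) − Tᶜ = {1,10,11}
Sᶜ △ ((R △ S) − Tᶜ) = {2,3,6,8,9}
|Sᶜ △ ((R △ S) − Tᶜ)| = 5

5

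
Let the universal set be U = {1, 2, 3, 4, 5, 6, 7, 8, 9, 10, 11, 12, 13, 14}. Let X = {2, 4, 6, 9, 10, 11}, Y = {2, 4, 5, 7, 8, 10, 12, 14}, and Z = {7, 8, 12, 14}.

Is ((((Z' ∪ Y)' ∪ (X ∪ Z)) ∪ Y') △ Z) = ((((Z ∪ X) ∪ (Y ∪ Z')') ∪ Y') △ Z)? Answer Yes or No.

Yes

Z' = {1, 2, 3, 4, 5, 6, 9, 10, 11, 13}
Z' ∪ Y = {1, 2, 3, 4, 5, 6, 7, 8, 9, 10, 11, 12, 13, 14}
(Z' ∪ Y)' = {}
X ∪ Z = {2, 4, 6, 7, 8, 9, 10, 11, 12, 14}
(Z' ∪ Y)' ∪ (X ∪ Z) = {2, 4, 6, 7, 8, 9, 10, 11, 12, 14}
Y' = {1, 3, 6, 9, 11, 13}
((Z' ∪ Y)' ∪ (X ∪ Z)) ∪ Y' = {1, 2, 3, 4, 6, 7, 8, 9, 10, 11, 12, 13, 14}
(((Z' ∪ Y)' ∪ (X ∪ Z)) ∪ Y') △ Z = {1, 2, 3, 4, 6, 9, 10, 11, 13}
Z ∪ X = {2, 4, 6, 7, 8, 9, 10, 11, 12, 14}
Y ∪ Z' = {1, 2, 3, 4, 5, 6, 7, 8, 9, 10, 11, 12, 13, 14}
(Y ∪ Z')' = {}
(Z ∪ X) ∪ (Y ∪ Z')' = {2, 4, 6, 7, 8, 9, 10, 11, 12, 14}
((Z ∪ X) ∪ (Y ∪ Z')') ∪ Y' = {1, 2, 3, 4, 6, 7, 8, 9, 10, 11, 12, 13, 14}
(((Z ∪ X) ∪ (Y ∪ Z')') ∪ Y') △ Z = {1, 2, 3, 4, 6, 9, 10, 11, 13}
Both equal {1, 2, 3, 4, 6, 9, 10, 11, 13}, so (((Z' ∪ Y)' ∪ (X ∪ Z)) ∪ Y') △ Z = (((Z ∪ X) ∪ (Y ∪ Z')') ∪ Y') △ Z.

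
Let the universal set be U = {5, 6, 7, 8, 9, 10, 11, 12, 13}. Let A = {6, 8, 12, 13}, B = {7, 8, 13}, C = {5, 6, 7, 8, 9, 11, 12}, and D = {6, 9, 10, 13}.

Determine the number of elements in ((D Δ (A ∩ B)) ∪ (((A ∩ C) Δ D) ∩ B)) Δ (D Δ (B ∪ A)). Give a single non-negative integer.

4

A ∩ B = {8, 13}
D Δ (A ∩ B) = {6, 8, 9, 10}
A ∩ C = {6, 8, 12}
(A ∩ C) Δ D = {8, 9, 10, 12, 13}
((A ∩ C) Δ D) ∩ B = {8, 13}
(D Δ (A ∩ B)) ∪ (((A ∩ C) Δ D) ∩ B) = {6, 8, 9, 10, 13}
B ∪ A = {6, 7, 8, 12, 13}
D Δ (B ∪ A) = {7, 8, 9, 10, 12}
((D Δ (A ∩ B)) ∪ (((A ∩ C) Δ D) ∩ B)) Δ (D Δ (B ∪ A)) = {6, 7, 12, 13}
|((D Δ (A ∩ B)) ∪ (((A ∩ C) Δ D) ∩ B)) Δ (D Δ (B ∪ A))| = 4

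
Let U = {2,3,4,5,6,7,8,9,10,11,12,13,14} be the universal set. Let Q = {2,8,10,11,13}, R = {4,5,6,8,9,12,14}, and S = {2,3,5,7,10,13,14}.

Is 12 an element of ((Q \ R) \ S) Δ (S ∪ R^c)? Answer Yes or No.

No

12 ∉ Q and 12 ∈ R, so 12 ∉ Q \ R
12 ∉ (Q \ R) and 12 ∉ S, so 12 ∉ (Q \ R) \ S
12 ∈ R, so 12 ∉ R^c
12 ∉ S and 12 ∉ R^c, so 12 ∉ S ∪ R^c
12 ∉ ((Q \ R) \ S) and 12 ∉ (S ∪ R^c), so 12 ∉ ((Q \ R) \ S) Δ (S ∪ R^c)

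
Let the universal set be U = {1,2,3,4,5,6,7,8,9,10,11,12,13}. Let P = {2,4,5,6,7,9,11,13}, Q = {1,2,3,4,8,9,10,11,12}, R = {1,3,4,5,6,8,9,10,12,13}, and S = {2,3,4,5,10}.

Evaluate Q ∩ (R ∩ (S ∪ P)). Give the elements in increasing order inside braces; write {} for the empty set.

{3,4,9,10}

S ∪ P = {2,3,4,5,6,7,9,10,11,13}
R ∩ (S ∪ P) = {3,4,5,6,9,10,13}
Q ∩ (R ∩ (S ∪ P)) = {3,4,9,10}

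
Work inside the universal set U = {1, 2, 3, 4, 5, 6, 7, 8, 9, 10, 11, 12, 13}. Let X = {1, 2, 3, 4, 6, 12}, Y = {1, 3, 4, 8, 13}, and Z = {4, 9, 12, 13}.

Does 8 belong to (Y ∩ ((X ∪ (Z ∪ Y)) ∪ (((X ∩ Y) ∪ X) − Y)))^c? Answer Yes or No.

8 ∉ Z and 8 ∈ Y, so 8 ∈ Z ∪ Y
8 ∉ X and 8 ∈ (Z ∪ Y), so 8 ∈ X ∪ (Z ∪ Y)
8 ∉ X and 8 ∈ Y, so 8 ∉ X ∩ Y
8 ∉ (X ∩ Y) and 8 ∉ X, so 8 ∉ (X ∩ Y) ∪ X
8 ∉ ((X ∩ Y) ∪ X) and 8 ∈ Y, so 8 ∉ ((X ∩ Y) ∪ X) − Y
8 ∈ (X ∪ (Z ∪ Y)) and 8 ∉ (((X ∩ Y) ∪ X) − Y), so 8 ∈ (X ∪ (Z ∪ Y)) ∪ (((X ∩ Y) ∪ X) − Y)
8 ∈ Y and 8 ∈ ((X ∪ (Z ∪ Y)) ∪ (((X ∩ Y) ∪ X) − Y)), so 8 ∈ Y ∩ ((X ∪ (Z ∪ Y)) ∪ (((X ∩ Y) ∪ X) − Y))
8 ∉ (Y ∩ ((X ∪ (Z ∪ Y)) ∪ (((X ∩ Y) ∪ X) − Y)))^c since 8 ∈ (Y ∩ ((X ∪ (Z ∪ Y)) ∪ (((X ∩ Y) ∪ X) − Y)))

No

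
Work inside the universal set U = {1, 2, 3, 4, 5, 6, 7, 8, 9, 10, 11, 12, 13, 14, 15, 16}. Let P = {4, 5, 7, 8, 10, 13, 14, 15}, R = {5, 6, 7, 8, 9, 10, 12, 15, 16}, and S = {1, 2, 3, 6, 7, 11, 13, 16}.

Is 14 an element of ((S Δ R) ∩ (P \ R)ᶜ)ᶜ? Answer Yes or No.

14 ∉ S and 14 ∉ R, so 14 ∉ S Δ R
14 ∈ P and 14 ∉ R, so 14 ∈ P \ R
14 ∉ (P \ R)ᶜ since 14 ∈ (P \ R)
14 ∉ (S Δ R) and 14 ∉ (P \ R)ᶜ, so 14 ∉ (S Δ R) ∩ (P \ R)ᶜ
14 ∈ ((S Δ R) ∩ (P \ R)ᶜ)ᶜ since 14 ∉ ((S Δ R) ∩ (P \ R)ᶜ)

Yes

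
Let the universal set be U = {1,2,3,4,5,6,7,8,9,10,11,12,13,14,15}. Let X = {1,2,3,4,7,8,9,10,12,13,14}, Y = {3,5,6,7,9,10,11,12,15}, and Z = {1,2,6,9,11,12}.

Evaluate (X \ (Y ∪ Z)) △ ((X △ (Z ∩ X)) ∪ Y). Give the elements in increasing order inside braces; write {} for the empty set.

{3,5,6,7,9,10,11,12,15}

Y ∪ Z = {1,2,3,5,6,7,9,10,11,12,15}
X \ (Y ∪ Z) = {4,8,13,14}
Z ∩ X = {1,2,9,12}
X △ (Z ∩ X) = {3,4,7,8,10,13,14}
(X △ (Z ∩ X)) ∪ Y = {3,4,5,6,7,8,9,10,11,12,13,14,15}
(X \ (Y ∪ Z)) △ ((X △ (Z ∩ X)) ∪ Y) = {3,5,6,7,9,10,11,12,15}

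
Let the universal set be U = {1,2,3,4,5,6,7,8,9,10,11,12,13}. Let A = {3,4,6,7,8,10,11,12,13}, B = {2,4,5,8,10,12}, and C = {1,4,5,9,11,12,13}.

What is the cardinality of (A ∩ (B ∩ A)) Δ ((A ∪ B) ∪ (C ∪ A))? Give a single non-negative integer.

B ∩ A = {4,8,10,12}
A ∩ (B ∩ A) = {4,8,10,12}
A ∪ B = {2,3,4,5,6,7,8,10,11,12,13}
C ∪ A = {1,3,4,5,6,7,8,9,10,11,12,13}
(A ∪ B) ∪ (C ∪ A) = {1,2,3,4,5,6,7,8,9,10,11,12,13}
(A ∩ (B ∩ A)) Δ ((A ∪ B) ∪ (C ∪ A)) = {1,2,3,5,6,7,9,11,13}
|(A ∩ (B ∩ A)) Δ ((A ∪ B) ∪ (C ∪ A))| = 9

9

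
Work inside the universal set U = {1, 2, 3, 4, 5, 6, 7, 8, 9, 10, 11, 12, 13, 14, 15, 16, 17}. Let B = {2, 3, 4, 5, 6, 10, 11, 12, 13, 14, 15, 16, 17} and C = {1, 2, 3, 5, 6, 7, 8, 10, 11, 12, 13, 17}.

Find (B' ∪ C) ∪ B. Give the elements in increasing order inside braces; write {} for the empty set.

B' = {1, 7, 8, 9}
B' ∪ C = {1, 2, 3, 5, 6, 7, 8, 9, 10, 11, 12, 13, 17}
(B' ∪ C) ∪ B = {1, 2, 3, 4, 5, 6, 7, 8, 9, 10, 11, 12, 13, 14, 15, 16, 17}

{1, 2, 3, 4, 5, 6, 7, 8, 9, 10, 11, 12, 13, 14, 15, 16, 17}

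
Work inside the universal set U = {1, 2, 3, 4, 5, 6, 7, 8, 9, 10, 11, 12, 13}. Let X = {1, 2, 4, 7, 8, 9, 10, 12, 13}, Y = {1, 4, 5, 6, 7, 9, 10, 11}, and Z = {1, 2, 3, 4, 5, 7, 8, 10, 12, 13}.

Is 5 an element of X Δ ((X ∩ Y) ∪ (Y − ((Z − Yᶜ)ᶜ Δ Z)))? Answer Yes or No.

5 ∉ X and 5 ∈ Y, so 5 ∉ X ∩ Y
5 ∈ Y, so 5 ∉ Yᶜ
5 ∈ Z and 5 ∉ Yᶜ, so 5 ∈ Z − Yᶜ
5 ∉ (Z − Yᶜ)ᶜ since 5 ∈ (Z − Yᶜ)
5 ∉ (Z − Yᶜ)ᶜ and 5 ∈ Z, so 5 ∈ (Z − Yᶜ)ᶜ Δ Z
5 ∈ Y and 5 ∈ ((Z − Yᶜ)ᶜ Δ Z), so 5 ∉ Y − ((Z − Yᶜ)ᶜ Δ Z)
5 ∉ (X ∩ Y) and 5 ∉ (Y − ((Z − Yᶜ)ᶜ Δ Z)), so 5 ∉ (X ∩ Y) ∪ (Y − ((Z − Yᶜ)ᶜ Δ Z))
5 ∉ X and 5 ∉ ((X ∩ Y) ∪ (Y − ((Z − Yᶜ)ᶜ Δ Z))), so 5 ∉ X Δ ((X ∩ Y) ∪ (Y − ((Z − Yᶜ)ᶜ Δ Z)))

No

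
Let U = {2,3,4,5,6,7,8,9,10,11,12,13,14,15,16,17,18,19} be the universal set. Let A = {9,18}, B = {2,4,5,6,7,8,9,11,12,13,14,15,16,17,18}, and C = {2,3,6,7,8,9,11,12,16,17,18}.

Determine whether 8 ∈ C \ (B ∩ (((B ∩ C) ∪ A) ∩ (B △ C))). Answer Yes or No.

8 ∈ B and 8 ∈ C, so 8 ∈ B ∩ C
8 ∈ (B ∩ C) and 8 ∉ A, so 8 ∈ (B ∩ C) ∪ A
8 ∈ B and 8 ∈ C, so 8 ∉ B △ C
8 ∈ ((B ∩ C) ∪ A) and 8 ∉ (B △ C), so 8 ∉ ((B ∩ C) ∪ A) ∩ (B △ C)
8 ∈ B and 8 ∉ (((B ∩ C) ∪ A) ∩ (B △ C)), so 8 ∉ B ∩ (((B ∩ C) ∪ A) ∩ (B △ C))
8 ∈ C and 8 ∉ (B ∩ (((B ∩ C) ∪ A) ∩ (B △ C))), so 8 ∈ C \ (B ∩ (((B ∩ C) ∪ A) ∩ (B △ C)))

Yes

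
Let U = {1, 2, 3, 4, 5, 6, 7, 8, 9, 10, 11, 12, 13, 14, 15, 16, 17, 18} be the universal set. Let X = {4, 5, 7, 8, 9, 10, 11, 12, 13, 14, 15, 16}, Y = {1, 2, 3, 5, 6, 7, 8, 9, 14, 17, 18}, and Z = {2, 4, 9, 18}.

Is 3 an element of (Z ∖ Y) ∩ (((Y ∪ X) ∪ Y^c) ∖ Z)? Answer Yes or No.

3 ∉ Z and 3 ∈ Y, so 3 ∉ Z ∖ Y
3 ∈ Y and 3 ∉ X, so 3 ∈ Y ∪ X
3 ∈ Y, so 3 ∉ Y^c
3 ∈ (Y ∪ X) and 3 ∉ Y^c, so 3 ∈ (Y ∪ X) ∪ Y^c
3 ∈ ((Y ∪ X) ∪ Y^c) and 3 ∉ Z, so 3 ∈ ((Y ∪ X) ∪ Y^c) ∖ Z
3 ∉ (Z ∖ Y) and 3 ∈ (((Y ∪ X) ∪ Y^c) ∖ Z), so 3 ∉ (Z ∖ Y) ∩ (((Y ∪ X) ∪ Y^c) ∖ Z)

No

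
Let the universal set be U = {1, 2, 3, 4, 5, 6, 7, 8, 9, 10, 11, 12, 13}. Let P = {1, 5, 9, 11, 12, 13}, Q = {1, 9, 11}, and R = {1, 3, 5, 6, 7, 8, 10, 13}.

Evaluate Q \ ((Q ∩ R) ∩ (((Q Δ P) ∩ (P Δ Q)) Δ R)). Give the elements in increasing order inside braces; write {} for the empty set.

Q ∩ R = {1}
Q Δ P = {5, 12, 13}
P Δ Q = {5, 12, 13}
(Q Δ P) ∩ (P Δ Q) = {5, 12, 13}
((Q Δ P) ∩ (P Δ Q)) Δ R = {1, 3, 6, 7, 8, 10, 12}
(Q ∩ R) ∩ (((Q Δ P) ∩ (P Δ Q)) Δ R) = {1}
Q \ ((Q ∩ R) ∩ (((Q Δ P) ∩ (P Δ Q)) Δ R)) = {9, 11}

{9, 11}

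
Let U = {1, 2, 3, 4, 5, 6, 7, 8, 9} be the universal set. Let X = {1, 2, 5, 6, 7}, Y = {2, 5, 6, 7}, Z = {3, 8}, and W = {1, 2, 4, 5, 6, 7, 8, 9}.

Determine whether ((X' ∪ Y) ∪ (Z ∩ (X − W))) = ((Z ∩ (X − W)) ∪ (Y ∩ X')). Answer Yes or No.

No

X' = {3, 4, 8, 9}
X' ∪ Y = {2, 3, 4, 5, 6, 7, 8, 9}
X − W = {}
Z ∩ (X − W) = {}
(X' ∪ Y) ∪ (Z ∩ (X − W)) = {2, 3, 4, 5, 6, 7, 8, 9}
Y ∩ X' = {}
(Z ∩ (X − W)) ∪ (Y ∩ X') = {}
2 ∈ (X' ∪ Y) ∪ (Z ∩ (X − W)) but 2 ∉ (Z ∩ (X − W)) ∪ (Y ∩ X'), so they differ.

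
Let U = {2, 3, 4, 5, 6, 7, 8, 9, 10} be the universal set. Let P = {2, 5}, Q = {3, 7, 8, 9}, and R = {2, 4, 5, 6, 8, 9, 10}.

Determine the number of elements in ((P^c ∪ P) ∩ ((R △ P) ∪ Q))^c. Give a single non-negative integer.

P^c = {3, 4, 6, 7, 8, 9, 10}
P^c ∪ P = {2, 3, 4, 5, 6, 7, 8, 9, 10}
R △ P = {4, 6, 8, 9, 10}
(R △ P) ∪ Q = {3, 4, 6, 7, 8, 9, 10}
(P^c ∪ P) ∩ ((R △ P) ∪ Q) = {3, 4, 6, 7, 8, 9, 10}
((P^c ∪ P) ∩ ((R △ P) ∪ Q))^c = {2, 5}
|((P^c ∪ P) ∩ ((R △ P) ∪ Q))^c| = 2

2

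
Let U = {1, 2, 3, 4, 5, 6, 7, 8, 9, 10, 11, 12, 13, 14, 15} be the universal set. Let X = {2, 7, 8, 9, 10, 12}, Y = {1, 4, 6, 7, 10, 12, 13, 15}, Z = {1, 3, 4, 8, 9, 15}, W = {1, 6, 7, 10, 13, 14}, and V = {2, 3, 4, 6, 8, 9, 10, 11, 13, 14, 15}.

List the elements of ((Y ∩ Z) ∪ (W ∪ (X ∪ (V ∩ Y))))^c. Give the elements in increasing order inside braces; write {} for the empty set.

Y ∩ Z = {1, 4, 15}
V ∩ Y = {4, 6, 10, 13, 15}
X ∪ (V ∩ Y) = {2, 4, 6, 7, 8, 9, 10, 12, 13, 15}
W ∪ (X ∪ (V ∩ Y)) = {1, 2, 4, 6, 7, 8, 9, 10, 12, 13, 14, 15}
(Y ∩ Z) ∪ (W ∪ (X ∪ (V ∩ Y))) = {1, 2, 4, 6, 7, 8, 9, 10, 12, 13, 14, 15}
((Y ∩ Z) ∪ (W ∪ (X ∪ (V ∩ Y))))^c = {3, 5, 11}

{3, 5, 11}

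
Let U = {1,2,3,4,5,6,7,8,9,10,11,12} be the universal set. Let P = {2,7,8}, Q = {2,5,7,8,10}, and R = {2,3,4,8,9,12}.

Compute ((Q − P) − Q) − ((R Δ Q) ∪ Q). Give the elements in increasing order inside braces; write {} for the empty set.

Q − P = {5,10}
(Q − P) − Q = {}
R Δ Q = {3,4,5,7,9,10,12}
(R Δ Q) ∪ Q = {2,3,4,5,7,8,9,10,12}
((Q − P) − Q) − ((R Δ Q) ∪ Q) = {}

{}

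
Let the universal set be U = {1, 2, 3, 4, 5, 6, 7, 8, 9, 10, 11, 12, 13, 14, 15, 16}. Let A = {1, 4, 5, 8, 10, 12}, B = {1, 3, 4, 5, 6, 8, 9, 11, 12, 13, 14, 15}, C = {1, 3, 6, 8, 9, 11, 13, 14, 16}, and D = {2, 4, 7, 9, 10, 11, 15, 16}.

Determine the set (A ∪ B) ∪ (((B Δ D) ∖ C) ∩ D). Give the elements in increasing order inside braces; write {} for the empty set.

A ∪ B = {1, 3, 4, 5, 6, 8, 9, 10, 11, 12, 13, 14, 15}
B Δ D = {1, 2, 3, 5, 6, 7, 8, 10, 12, 13, 14, 16}
(B Δ D) ∖ C = {2, 5, 7, 10, 12}
((B Δ D) ∖ C) ∩ D = {2, 7, 10}
(A ∪ B) ∪ (((B Δ D) ∖ C) ∩ D) = {1, 2, 3, 4, 5, 6, 7, 8, 9, 10, 11, 12, 13, 14, 15}

{1, 2, 3, 4, 5, 6, 7, 8, 9, 10, 11, 12, 13, 14, 15}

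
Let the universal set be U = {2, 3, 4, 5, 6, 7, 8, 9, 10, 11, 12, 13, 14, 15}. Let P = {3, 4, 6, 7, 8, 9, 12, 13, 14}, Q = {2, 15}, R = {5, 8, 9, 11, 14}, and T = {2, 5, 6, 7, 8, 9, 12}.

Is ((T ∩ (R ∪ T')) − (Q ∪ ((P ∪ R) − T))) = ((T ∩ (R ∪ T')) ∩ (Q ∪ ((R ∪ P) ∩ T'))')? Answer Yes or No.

T' = {3, 4, 10, 11, 13, 14, 15}
R ∪ T' = {3, 4, 5, 8, 9, 10, 11, 13, 14, 15}
T ∩ (R ∪ T') = {5, 8, 9}
P ∪ R = {3, 4, 5, 6, 7, 8, 9, 11, 12, 13, 14}
(P ∪ R) − T = {3, 4, 11, 13, 14}
Q ∪ ((P ∪ R) − T) = {2, 3, 4, 11, 13, 14, 15}
(T ∩ (R ∪ T')) − (Q ∪ ((P ∪ R) − T)) = {5, 8, 9}
R ∪ P = {3, 4, 5, 6, 7, 8, 9, 11, 12, 13, 14}
(R ∪ P) ∩ T' = {3, 4, 11, 13, 14}
Q ∪ ((R ∪ P) ∩ T') = {2, 3, 4, 11, 13, 14, 15}
(Q ∪ ((R ∪ P) ∩ T'))' = {5, 6, 7, 8, 9, 10, 12}
(T ∩ (R ∪ T')) ∩ (Q ∪ ((R ∪ P) ∩ T'))' = {5, 8, 9}
Both equal {5, 8, 9}, so (T ∩ (R ∪ T')) − (Q ∪ ((P ∪ R) − T)) = (T ∩ (R ∪ T')) ∩ (Q ∪ ((R ∪ P) ∩ T'))'.

Yes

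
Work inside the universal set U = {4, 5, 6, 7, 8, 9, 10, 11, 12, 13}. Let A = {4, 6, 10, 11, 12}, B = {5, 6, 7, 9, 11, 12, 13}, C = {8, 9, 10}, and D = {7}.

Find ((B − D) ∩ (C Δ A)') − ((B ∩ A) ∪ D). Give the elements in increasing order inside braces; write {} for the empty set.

{5, 13}

B − D = {5, 6, 9, 11, 12, 13}
C Δ A = {4, 6, 8, 9, 11, 12}
(C Δ A)' = {5, 7, 10, 13}
(B − D) ∩ (C Δ A)' = {5, 13}
B ∩ A = {6, 11, 12}
(B ∩ A) ∪ D = {6, 7, 11, 12}
((B − D) ∩ (C Δ A)') − ((B ∩ A) ∪ D) = {5, 13}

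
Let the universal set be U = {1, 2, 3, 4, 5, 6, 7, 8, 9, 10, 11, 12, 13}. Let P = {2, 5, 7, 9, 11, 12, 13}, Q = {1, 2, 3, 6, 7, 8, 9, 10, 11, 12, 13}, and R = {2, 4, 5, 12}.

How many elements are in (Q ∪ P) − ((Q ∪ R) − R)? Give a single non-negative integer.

3

Q ∪ P = {1, 2, 3, 5, 6, 7, 8, 9, 10, 11, 12, 13}
Q ∪ R = {1, 2, 3, 4, 5, 6, 7, 8, 9, 10, 11, 12, 13}
(Q ∪ R) − R = {1, 3, 6, 7, 8, 9, 10, 11, 13}
(Q ∪ P) − ((Q ∪ R) − R) = {2, 5, 12}
|(Q ∪ P) − ((Q ∪ R) − R)| = 3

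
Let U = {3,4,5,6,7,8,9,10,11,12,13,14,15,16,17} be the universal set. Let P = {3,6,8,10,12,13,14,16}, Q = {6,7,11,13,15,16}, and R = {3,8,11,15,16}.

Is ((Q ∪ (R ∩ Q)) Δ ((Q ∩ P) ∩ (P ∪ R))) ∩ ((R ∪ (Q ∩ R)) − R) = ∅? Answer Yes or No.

Yes

R ∩ Q = {11,15,16}
Q ∪ (R ∩ Q) = {6,7,11,13,15,16}
Q ∩ P = {6,13,16}
P ∪ R = {3,6,8,10,11,12,13,14,15,16}
(Q ∩ P) ∩ (P ∪ R) = {6,13,16}
(Q ∪ (R ∩ Q)) Δ ((Q ∩ P) ∩ (P ∪ R)) = {7,11,15}
Q ∩ R = {11,15,16}
R ∪ (Q ∩ R) = {3,8,11,15,16}
(R ∪ (Q ∩ R)) − R = {}
{7,11,15} and {} share no elements.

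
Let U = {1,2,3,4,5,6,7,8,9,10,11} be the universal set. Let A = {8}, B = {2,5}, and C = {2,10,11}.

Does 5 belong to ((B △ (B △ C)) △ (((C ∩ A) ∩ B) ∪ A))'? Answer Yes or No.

Yes

5 ∈ B and 5 ∉ C, so 5 ∈ B △ C
5 ∈ B and 5 ∈ (B △ C), so 5 ∉ B △ (B △ C)
5 ∉ C and 5 ∉ A, so 5 ∉ C ∩ A
5 ∉ (C ∩ A) and 5 ∈ B, so 5 ∉ (C ∩ A) ∩ B
5 ∉ ((C ∩ A) ∩ B) and 5 ∉ A, so 5 ∉ ((C ∩ A) ∩ B) ∪ A
5 ∉ (B △ (B △ C)) and 5 ∉ (((C ∩ A) ∩ B) ∪ A), so 5 ∉ (B △ (B △ C)) △ (((C ∩ A) ∩ B) ∪ A)
5 ∈ ((B △ (B △ C)) △ (((C ∩ A) ∩ B) ∪ A))' since 5 ∉ ((B △ (B △ C)) △ (((C ∩ A) ∩ B) ∪ A))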